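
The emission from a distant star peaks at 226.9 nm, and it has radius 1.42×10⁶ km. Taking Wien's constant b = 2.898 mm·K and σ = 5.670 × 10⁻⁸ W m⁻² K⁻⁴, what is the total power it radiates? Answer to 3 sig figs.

Wien's law: T = b/λ_max = 2.898×10⁻³/2.269×10⁻⁷ = 12772.1 K.
Surface area A = 4πR² = 4π(1.42×10⁹ m)² = 2.53388×10¹⁹ m².
Then P = σAT⁴ = 5.670×10⁻⁸×2.53388×10¹⁹×(12772.1)⁴ = 3.82×10²⁸ W.

P ≈ 3.82×10²⁸ W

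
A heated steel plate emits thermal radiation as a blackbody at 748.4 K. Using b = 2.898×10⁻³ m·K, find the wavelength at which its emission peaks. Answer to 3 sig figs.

Wien's displacement law: λ_max = b/T = (2.898×10⁻³ m·K)/(748.4 K) = 3.872×10⁻⁶ m.
That is 3.87 μm, in the infrared range.

λ_max ≈ 3.87 μm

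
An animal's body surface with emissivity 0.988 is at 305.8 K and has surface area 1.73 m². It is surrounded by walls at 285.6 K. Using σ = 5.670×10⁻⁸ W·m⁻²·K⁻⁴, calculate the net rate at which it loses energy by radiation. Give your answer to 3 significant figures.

Net loss ≈ 203 W

Area A = 1.73 m².
Net radiated power P_net = εσA(T⁴ − T₀⁴) = 0.988×5.670×10⁻⁸×1.73×(305.8⁴ − 285.6⁴).
T⁴ − T₀⁴ = 8.74480×10⁹ − 6.65323×10⁹ = 2.09157×10⁹ K⁴, so P_net = 203 W.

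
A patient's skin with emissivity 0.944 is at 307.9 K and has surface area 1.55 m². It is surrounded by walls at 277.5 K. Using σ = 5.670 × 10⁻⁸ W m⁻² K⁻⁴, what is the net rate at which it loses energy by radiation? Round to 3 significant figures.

Net loss ≈ 254 W

Area A = 1.55 m².
Net radiated power P_net = εσA(T⁴ − T₀⁴) = 0.944×5.670×10⁻⁸×1.55×(307.9⁴ − 277.5⁴).
T⁴ − T₀⁴ = 8.98750×10⁹ − 5.92996×10⁹ = 3.05754×10⁹ K⁴, so P_net = 254 W.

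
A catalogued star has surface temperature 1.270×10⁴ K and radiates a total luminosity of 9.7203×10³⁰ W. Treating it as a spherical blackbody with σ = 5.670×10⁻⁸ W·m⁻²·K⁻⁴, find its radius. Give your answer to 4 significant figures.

L = 4πR²σT⁴ ⇒ R = √(L/(4πσT⁴)).
σT⁴ = 1.47502×10⁹ W/m², so R = √(9.7203×10³⁰/(4π×1.47502×10⁹)) = 2.290×10¹⁰ m.

R ≈ 2.290×10¹⁰ m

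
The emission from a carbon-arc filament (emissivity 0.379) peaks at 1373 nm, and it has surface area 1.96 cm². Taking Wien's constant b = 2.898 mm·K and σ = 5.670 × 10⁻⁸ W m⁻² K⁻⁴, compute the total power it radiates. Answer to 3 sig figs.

Wien's law: T = b/λ_max = 2.898×10⁻³/1.373×10⁻⁶ = 2110.71 K.
Area A = 1.96 cm² = 1.96×10⁻⁴ m².
Then P = εσAT⁴ = 0.379×5.670×10⁻⁸×1.96×10⁻⁴×(2110.71)⁴ = 83.6 W.

P ≈ 83.6 W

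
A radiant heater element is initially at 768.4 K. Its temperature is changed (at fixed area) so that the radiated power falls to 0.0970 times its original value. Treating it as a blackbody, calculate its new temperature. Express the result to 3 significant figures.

T₂ ≈ 429 K

P ∝ T⁴, so T₂/T₁ = (P₂/P₁)^(1/4) = (0.0970)^(1/4) = 0.558075.
T₂ = 768.4 × 0.558075 = 429 K.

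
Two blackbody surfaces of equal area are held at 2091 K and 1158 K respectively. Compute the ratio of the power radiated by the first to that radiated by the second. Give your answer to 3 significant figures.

P₁/P₂ ≈ 10.6

With equal areas, P₁/P₂ = (T₁/T₂)⁴ = (2091/1158)⁴ = 10.6.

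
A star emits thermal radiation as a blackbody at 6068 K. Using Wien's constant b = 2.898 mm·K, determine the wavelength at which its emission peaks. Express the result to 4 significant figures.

Wien's displacement law: λ_max = b/T = (2.898×10⁻³ m·K)/(6068 K) = 4.7759×10⁻⁷ m.
That is 477.6 nm, in the visible range.

λ_max ≈ 477.6 nm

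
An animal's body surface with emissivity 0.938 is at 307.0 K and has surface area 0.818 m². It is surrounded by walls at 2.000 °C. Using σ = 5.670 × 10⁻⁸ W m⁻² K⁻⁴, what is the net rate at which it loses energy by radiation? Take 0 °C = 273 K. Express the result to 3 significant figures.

Net loss ≈ 138 W

Surroundings: T = 2.000 °C + 273 = 275.000 K.
Area A = 0.818 m².
Net radiated power P_net = εσA(T⁴ − T₀⁴) = 0.938×5.670×10⁻⁸×0.818×(307.0⁴ − 275.000⁴).
T⁴ − T₀⁴ = 8.88287×10⁹ − 5.71914×10⁹ = 3.16373×10⁹ K⁴, so P_net = 138 W.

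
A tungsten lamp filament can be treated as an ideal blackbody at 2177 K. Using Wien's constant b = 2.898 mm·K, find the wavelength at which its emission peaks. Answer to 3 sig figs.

Wien's displacement law: λ_max = b/T = (2.898×10⁻³ m·K)/(2177 K) = 1.331×10⁻⁶ m.
That is 1.33 μm, in the infrared range.

λ_max ≈ 1.33 μm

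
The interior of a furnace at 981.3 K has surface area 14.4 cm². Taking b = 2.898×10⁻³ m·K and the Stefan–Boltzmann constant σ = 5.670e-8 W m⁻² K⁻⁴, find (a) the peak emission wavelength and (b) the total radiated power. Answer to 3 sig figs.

(a) λ_max = b/T = 2.898×10⁻³/981.3 = 2.953×10⁻⁶ m = 2.95 μm.
Area A = 14.4 cm² = 1.44×10⁻³ m².
(b) P = σAT⁴ = 5.670×10⁻⁸×1.44×10⁻³×(981.3)⁴ = 75.7 W.

λ_max ≈ 2.95 μm; P ≈ 75.7 W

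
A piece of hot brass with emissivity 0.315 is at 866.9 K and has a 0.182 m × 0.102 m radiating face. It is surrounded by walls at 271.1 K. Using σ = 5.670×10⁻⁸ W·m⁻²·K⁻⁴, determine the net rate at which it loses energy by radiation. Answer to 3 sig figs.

Area A = 0.182 × 0.102 = 0.018564 m².
Net radiated power P_net = εσA(T⁴ − T₀⁴) = 0.315×5.670×10⁻⁸×0.018564×(866.9⁴ − 271.1⁴).
T⁴ − T₀⁴ = 5.64776×10¹¹ − 5.40155×10⁹ = 5.59374×10¹¹ K⁴, so P_net = 185 W.

Net loss ≈ 185 W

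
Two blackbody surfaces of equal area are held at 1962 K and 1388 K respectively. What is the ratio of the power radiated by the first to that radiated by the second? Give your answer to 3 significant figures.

With equal areas, P₁/P₂ = (T₁/T₂)⁴ = (1962/1388)⁴ = 3.99.

P₁/P₂ ≈ 3.99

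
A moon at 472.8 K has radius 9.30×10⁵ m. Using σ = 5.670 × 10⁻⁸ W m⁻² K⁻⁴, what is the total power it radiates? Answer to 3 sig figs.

P ≈ 3.08×10¹⁶ W

Surface area A = 4πR² = 4π(9.30×10⁵ m)² = 1.08687×10¹³ m².
P = σAT⁴ = 5.670×10⁻⁸ × 1.08687×10¹³ × (472.8)⁴ = 3.08×10¹⁶ W.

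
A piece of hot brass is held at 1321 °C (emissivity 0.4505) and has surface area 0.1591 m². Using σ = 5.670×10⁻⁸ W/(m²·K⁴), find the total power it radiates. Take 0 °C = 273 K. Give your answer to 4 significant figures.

P ≈ 2.624×10⁴ W

T = 1321 °C + 273 = 1594 K.
Area A = 0.1591 m².
P = εσAT⁴ = 0.4505 × 5.670×10⁻⁸ × 0.1591 × (1594)⁴ = 2.624×10⁴ W.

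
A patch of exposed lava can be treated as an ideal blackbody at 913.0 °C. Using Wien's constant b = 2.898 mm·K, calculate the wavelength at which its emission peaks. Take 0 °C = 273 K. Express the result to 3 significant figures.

T = 913.0 °C + 273 = 1186.0 K.
Wien's displacement law: λ_max = b/T = (2.898×10⁻³ m·K)/(1186.0 K) = 2.444×10⁻⁶ m.
That is 2.44×10³ nm, in the infrared range.

λ_max ≈ 2.44×10³ nm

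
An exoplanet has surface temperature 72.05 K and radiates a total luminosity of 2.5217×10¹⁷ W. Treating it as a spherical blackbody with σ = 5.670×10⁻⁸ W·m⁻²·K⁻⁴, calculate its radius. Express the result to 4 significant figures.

R ≈ 1.146×10⁸ m

L = 4πR²σT⁴ ⇒ R = √(L/(4πσT⁴)).
σT⁴ = 1.52798 W/m², so R = √(2.5217×10¹⁷/(4π×1.52798)) = 1.146×10⁸ m.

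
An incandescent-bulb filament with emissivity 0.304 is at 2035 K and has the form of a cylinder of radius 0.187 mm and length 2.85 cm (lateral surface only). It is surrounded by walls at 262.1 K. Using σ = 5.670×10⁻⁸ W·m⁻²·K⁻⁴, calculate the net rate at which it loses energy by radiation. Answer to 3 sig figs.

Lateral area A = 2πrL = 2π×1.87×10⁻⁴×0.0285 = 3.34862×10⁻⁵ m².
Net radiated power P_net = εσA(T⁴ − T₀⁴) = 0.304×5.670×10⁻⁸×3.34862×10⁻⁵×(2035⁴ − 262.1⁴).
T⁴ − T₀⁴ = 1.71497×10¹³ − 4.71920×10⁹ = 1.71450×10¹³ K⁴, so P_net = 9.90 W.

Net loss ≈ 9.90 W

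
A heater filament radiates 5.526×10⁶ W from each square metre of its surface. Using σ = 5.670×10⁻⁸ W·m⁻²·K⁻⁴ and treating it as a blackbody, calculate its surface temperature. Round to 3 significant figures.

T ≈ 3.14×10³ K

I = σT⁴, so T = (I/σ)^(1/4) = (5.526×10⁶/(5.670×10⁻⁸))^(1/4) = 3.14×10³ K.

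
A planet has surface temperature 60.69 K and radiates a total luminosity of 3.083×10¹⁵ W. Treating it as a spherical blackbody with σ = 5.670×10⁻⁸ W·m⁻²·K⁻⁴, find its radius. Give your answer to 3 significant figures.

R ≈ 1.79×10⁷ m

L = 4πR²σT⁴ ⇒ R = √(L/(4πσT⁴)).
σT⁴ = 0.769222 W/m², so R = √(3.083×10¹⁵/(4π×0.769222)) = 1.79×10⁷ m.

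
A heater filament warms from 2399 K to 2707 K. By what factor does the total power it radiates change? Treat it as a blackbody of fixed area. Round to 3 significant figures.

P ∝ T⁴, so P₂/P₁ = (T₂/T₁)⁴ = (2707/2399)⁴ = (1.12839)⁴ = 1.62.

P₂/P₁ ≈ 1.62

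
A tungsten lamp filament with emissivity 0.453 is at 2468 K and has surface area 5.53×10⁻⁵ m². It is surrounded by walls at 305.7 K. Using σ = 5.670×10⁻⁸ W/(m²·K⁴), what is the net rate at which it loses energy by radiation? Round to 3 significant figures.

Net loss ≈ 52.7 W

Area A = 5.53×10⁻⁵ m².
Net radiated power P_net = εσA(T⁴ − T₀⁴) = 0.453×5.670×10⁻⁸×5.53×10⁻⁵×(2468⁴ − 305.7⁴).
T⁴ − T₀⁴ = 3.71006×10¹³ − 8.73337×10⁹ = 3.70919×10¹³ K⁴, so P_net = 52.7 W.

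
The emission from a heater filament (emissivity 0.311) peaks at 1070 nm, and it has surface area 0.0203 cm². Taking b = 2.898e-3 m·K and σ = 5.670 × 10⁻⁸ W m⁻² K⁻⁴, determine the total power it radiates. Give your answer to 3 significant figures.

P ≈ 1.93 W

Wien's law: T = b/λ_max = 2.898×10⁻³/1.070×10⁻⁶ = 2708.41 K.
Area A = 0.0203 cm² = 2.03×10⁻⁶ m².
Then P = εσAT⁴ = 0.311×5.670×10⁻⁸×2.03×10⁻⁶×(2708.41)⁴ = 1.93 W.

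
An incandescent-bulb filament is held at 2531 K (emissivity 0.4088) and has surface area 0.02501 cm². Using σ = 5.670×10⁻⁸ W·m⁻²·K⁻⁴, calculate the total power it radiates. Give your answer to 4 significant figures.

Area A = 0.02501 cm² = 2.501×10⁻⁶ m².
P = εσAT⁴ = 0.4088 × 5.670×10⁻⁸ × 2.501×10⁻⁶ × (2531)⁴ = 2.379 W.

P ≈ 2.379 W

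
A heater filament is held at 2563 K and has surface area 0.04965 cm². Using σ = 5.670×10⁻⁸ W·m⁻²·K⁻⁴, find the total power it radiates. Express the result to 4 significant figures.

Area A = 0.04965 cm² = 4.965×10⁻⁶ m².
P = σAT⁴ = 5.670×10⁻⁸ × 4.965×10⁻⁶ × (2563)⁴ = 12.15 W.

P ≈ 12.15 W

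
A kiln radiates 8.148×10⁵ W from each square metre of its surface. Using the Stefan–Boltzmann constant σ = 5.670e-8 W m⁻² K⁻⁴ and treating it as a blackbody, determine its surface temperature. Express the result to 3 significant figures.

I = σT⁴, so T = (I/σ)^(1/4) = (8.148×10⁵/(5.670×10⁻⁸))^(1/4) = 1.95×10³ K.

T ≈ 1.95×10³ K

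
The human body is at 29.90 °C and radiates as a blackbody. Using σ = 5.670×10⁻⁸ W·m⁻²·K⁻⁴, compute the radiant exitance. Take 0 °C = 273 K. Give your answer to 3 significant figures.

I ≈ 477 W/m²

T = 29.90 °C + 273 = 302.90 K.
Stefan–Boltzmann: I = σT⁴ = 5.670×10⁻⁸ × (302.90)⁴ = 477 W/m².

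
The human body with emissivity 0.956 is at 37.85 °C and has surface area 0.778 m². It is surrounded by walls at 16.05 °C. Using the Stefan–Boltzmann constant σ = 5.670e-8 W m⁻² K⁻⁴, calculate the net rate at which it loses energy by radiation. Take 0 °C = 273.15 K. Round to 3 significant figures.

Net loss ≈ 99.5 W

T = 37.85 °C + 273.15 = 311.00 K.
Surroundings: T = 16.05 °C + 273.15 = 289.20 K.
Area A = 0.778 m².
Net radiated power P_net = εσA(T⁴ − T₀⁴) = 0.956×5.670×10⁻⁸×0.778×(311.00⁴ − 289.20⁴).
T⁴ − T₀⁴ = 9.35495×10⁹ − 6.99509×10⁹ = 2.35986×10⁹ K⁴, so P_net = 99.5 W.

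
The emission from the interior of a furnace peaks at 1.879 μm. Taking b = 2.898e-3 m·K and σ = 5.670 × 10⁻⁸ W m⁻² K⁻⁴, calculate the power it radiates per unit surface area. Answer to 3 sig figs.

Wien's law: T = b/λ_max = 2.898×10⁻³/1.879×10⁻⁶ = 1542.31 K.
Then I = σT⁴ = 5.670×10⁻⁸×(1542.31)⁴ = 3.21×10⁵ W/m².

I ≈ 3.21×10⁵ W/m²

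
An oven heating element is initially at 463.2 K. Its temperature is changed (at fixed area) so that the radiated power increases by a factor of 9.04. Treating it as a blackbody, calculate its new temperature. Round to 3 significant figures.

P ∝ T⁴, so T₂/T₁ = (P₂/P₁)^(1/4) = (9.04)^(1/4) = 1.73397.
T₂ = 463.2 × 1.73397 = 803 K.

T₂ ≈ 803 K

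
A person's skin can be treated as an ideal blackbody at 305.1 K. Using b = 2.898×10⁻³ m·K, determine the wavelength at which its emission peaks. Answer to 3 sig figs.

Wien's displacement law: λ_max = b/T = (2.898×10⁻³ m·K)/(305.1 K) = 9.499×10⁻⁶ m.
That is 9.50 μm, in the infrared range.

λ_max ≈ 9.50 μm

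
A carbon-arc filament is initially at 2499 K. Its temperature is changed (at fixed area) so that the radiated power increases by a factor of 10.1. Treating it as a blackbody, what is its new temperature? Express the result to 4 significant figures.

P ∝ T⁴, so T₂/T₁ = (P₂/P₁)^(1/4) = (10.1)^(1/4) = 1.78271.
T₂ = 2499 × 1.78271 = 4455 K.

T₂ ≈ 4455 K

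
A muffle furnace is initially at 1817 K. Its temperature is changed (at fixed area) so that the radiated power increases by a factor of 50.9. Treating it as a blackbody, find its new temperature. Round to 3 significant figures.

P ∝ T⁴, so T₂/T₁ = (P₂/P₁)^(1/4) = (50.9)^(1/4) = 2.67103.
T₂ = 1817 × 2.67103 = 4.85×10³ K.

T₂ ≈ 4.85×10³ K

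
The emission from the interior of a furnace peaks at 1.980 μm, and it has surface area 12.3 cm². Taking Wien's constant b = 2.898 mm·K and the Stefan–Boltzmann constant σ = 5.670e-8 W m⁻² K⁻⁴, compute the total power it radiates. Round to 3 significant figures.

P ≈ 320 W

Wien's law: T = b/λ_max = 2.898×10⁻³/1.980×10⁻⁶ = 1463.64 K.
Area A = 12.3 cm² = 1.23×10⁻³ m².
Then P = σAT⁴ = 5.670×10⁻⁸×1.23×10⁻³×(1463.64)⁴ = 320 W.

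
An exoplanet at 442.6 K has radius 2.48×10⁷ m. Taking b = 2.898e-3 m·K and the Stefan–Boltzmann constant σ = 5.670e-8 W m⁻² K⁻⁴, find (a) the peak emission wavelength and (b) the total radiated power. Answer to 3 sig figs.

(a) λ_max = b/T = 2.898×10⁻³/442.6 = 6.548×10⁻⁶ m = 6.55 μm.
Surface area A = 4πR² = 4π(2.48×10⁷ m)² = 7.72882×10¹⁵ m².
(b) P = σAT⁴ = 5.670×10⁻⁸×7.72882×10¹⁵×(442.6)⁴ = 1.68×10¹⁹ W.

λ_max ≈ 6.55 μm; P ≈ 1.68×10¹⁹ W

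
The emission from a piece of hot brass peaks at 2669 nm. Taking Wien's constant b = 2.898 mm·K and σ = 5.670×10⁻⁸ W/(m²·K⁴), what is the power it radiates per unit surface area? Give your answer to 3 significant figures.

I ≈ 7.88×10⁴ W/m²

Wien's law: T = b/λ_max = 2.898×10⁻³/2.669×10⁻⁶ = 1085.80 K.
Then I = σT⁴ = 5.670×10⁻⁸×(1085.80)⁴ = 7.88×10⁴ W/m².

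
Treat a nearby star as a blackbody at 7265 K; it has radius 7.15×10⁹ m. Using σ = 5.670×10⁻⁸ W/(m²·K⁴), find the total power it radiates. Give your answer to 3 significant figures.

P ≈ 1.01×10²⁹ W

Surface area A = 4πR² = 4π(7.15×10⁹ m)² = 6.42424×10²⁰ m².
P = σAT⁴ = 5.670×10⁻⁸ × 6.42424×10²⁰ × (7265)⁴ = 1.01×10²⁹ W.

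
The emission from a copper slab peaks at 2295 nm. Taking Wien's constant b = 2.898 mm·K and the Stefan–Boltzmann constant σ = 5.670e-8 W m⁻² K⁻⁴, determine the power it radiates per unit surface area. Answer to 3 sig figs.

I ≈ 1.44×10⁵ W/m²

Wien's law: T = b/λ_max = 2.898×10⁻³/2.295×10⁻⁶ = 1262.75 K.
Then I = σT⁴ = 5.670×10⁻⁸×(1262.75)⁴ = 1.44×10⁵ W/m².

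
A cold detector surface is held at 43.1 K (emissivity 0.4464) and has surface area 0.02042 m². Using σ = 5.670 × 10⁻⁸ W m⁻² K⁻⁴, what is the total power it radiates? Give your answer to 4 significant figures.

Area A = 0.02042 m².
P = εσAT⁴ = 0.4464 × 5.670×10⁻⁸ × 0.02042 × (43.1)⁴ = 1.783×10⁻³ W.

P ≈ 1.783×10⁻³ W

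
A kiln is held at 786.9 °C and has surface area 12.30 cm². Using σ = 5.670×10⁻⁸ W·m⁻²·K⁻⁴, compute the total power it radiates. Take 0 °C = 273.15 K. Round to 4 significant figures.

T = 786.9 °C + 273.15 = 1060.05 K.
Area A = 12.30 cm² = 1.230×10⁻³ m².
P = σAT⁴ = 5.670×10⁻⁸ × 1.230×10⁻³ × (1060.05)⁴ = 88.06 W.

P ≈ 88.06 W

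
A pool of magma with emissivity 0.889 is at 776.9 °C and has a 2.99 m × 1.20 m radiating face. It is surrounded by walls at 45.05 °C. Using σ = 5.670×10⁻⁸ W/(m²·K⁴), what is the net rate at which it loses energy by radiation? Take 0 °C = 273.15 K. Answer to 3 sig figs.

Net loss ≈ 2.18×10⁵ W

T = 776.9 °C + 273.15 = 1050.05 K.
Surroundings: T = 45.05 °C + 273.15 = 318.20 K.
Area A = 2.99 × 1.20 = 3.588 m².
Net radiated power P_net = εσA(T⁴ − T₀⁴) = 0.889×5.670×10⁻⁸×3.588×(1050.05⁴ − 318.20⁴).
T⁴ − T₀⁴ = 1.21574×10¹² − 1.02518×10¹⁰ = 1.20549×10¹² K⁴, so P_net = 2.18×10⁵ W.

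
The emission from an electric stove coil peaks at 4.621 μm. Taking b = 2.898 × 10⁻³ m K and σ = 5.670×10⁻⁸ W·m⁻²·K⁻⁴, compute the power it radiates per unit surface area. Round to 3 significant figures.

Wien's law: T = b/λ_max = 2.898×10⁻³/4.621×10⁻⁶ = 627.137 K.
Then I = σT⁴ = 5.670×10⁻⁸×(627.137)⁴ = 8.77×10³ W/m².

I ≈ 8.77×10³ W/m²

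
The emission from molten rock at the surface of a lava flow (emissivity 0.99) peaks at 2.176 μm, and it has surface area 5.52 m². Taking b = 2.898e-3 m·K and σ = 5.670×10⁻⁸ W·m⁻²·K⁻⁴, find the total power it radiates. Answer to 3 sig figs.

P ≈ 9.75×10⁵ W

Wien's law: T = b/λ_max = 2.898×10⁻³/2.176×10⁻⁶ = 1331.80 K.
Area A = 5.52 m².
Then P = εσAT⁴ = 0.99×5.670×10⁻⁸×5.52×(1331.80)⁴ = 9.75×10⁵ W.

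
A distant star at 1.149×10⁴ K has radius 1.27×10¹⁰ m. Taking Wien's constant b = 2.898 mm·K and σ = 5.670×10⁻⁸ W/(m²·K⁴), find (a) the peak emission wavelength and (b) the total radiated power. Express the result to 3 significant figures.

λ_max ≈ 252 nm; P ≈ 2.00×10³⁰ W

(a) λ_max = b/T = 2.898×10⁻³/1.149×10⁴ = 2.522×10⁻⁷ m = 252 nm.
Surface area A = 4πR² = 4π(1.27×10¹⁰ m)² = 2.02683×10²¹ m².
(b) P = σAT⁴ = 5.670×10⁻⁸×2.02683×10²¹×(1.149×10⁴)⁴ = 2.00×10³⁰ W.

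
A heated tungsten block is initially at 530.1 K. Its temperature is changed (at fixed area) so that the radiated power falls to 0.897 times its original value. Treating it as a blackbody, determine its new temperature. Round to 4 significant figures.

P ∝ T⁴, so T₂/T₁ = (P₂/P₁)^(1/4) = (0.897)^(1/4) = 0.973191.
T₂ = 530.1 × 0.973191 = 515.9 K.

T₂ ≈ 515.9 K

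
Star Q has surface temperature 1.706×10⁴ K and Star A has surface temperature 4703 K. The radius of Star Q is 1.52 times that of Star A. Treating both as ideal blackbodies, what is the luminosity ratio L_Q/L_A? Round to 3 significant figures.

L ∝ R²T⁴, so L_Q/L_A = (R_Q/R_A)²(T_Q/T_A)⁴ = (1.52)² × (1.706×10⁴/4703)⁴ = 2.3104 × 173.147 = 400.

L_Q/L_A ≈ 400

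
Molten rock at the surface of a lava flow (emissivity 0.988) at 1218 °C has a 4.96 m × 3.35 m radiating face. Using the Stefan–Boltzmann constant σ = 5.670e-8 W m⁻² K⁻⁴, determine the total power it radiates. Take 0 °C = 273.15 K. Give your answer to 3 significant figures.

T = 1218 °C + 273.15 = 1491.15 K.
Area A = 4.96 × 3.35 = 16.616 m².
P = εσAT⁴ = 0.988 × 5.670×10⁻⁸ × 16.616 × (1491.15)⁴ = 4.60×10⁶ W.

P ≈ 4.60×10⁶ W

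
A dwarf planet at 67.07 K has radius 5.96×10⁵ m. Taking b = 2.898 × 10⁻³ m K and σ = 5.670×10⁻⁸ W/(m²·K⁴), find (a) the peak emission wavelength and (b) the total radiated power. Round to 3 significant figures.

(a) λ_max = b/T = 2.898×10⁻³/67.07 = 4.321×10⁻⁵ m = 43.2 μm.
Surface area A = 4πR² = 4π(5.96×10⁵ m)² = 4.46378×10¹² m².
(b) P = σAT⁴ = 5.670×10⁻⁸×4.46378×10¹²×(67.07)⁴ = 5.12×10¹² W.

λ_max ≈ 43.2 μm; P ≈ 5.12×10¹² W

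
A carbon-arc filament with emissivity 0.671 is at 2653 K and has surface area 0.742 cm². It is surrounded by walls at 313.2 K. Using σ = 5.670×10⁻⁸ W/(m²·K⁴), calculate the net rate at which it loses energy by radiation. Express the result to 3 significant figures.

Area A = 0.742 cm² = 7.42×10⁻⁵ m².
Net radiated power P_net = εσA(T⁴ − T₀⁴) = 0.671×5.670×10⁻⁸×7.42×10⁻⁵×(2653⁴ − 313.2⁴).
T⁴ − T₀⁴ = 4.95392×10¹³ − 9.62248×10⁹ = 4.95296×10¹³ K⁴, so P_net = 140 W.

Net loss ≈ 140 W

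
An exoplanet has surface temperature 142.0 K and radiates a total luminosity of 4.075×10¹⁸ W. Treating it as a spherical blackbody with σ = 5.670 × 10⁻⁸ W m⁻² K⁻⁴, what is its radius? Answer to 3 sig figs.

L = 4πR²σT⁴ ⇒ R = √(L/(4πσT⁴)).
σT⁴ = 23.0535 W/m², so R = √(4.075×10¹⁸/(4π×23.0535)) = 1.19×10⁸ m.

R ≈ 1.19×10⁸ m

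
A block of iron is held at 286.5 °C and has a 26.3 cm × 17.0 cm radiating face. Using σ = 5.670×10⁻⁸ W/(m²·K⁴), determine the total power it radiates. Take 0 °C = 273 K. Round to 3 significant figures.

T = 286.5 °C + 273 = 559.5 K.
Area A = 0.263 × 0.170 = 0.04471 m².
P = σAT⁴ = 5.670×10⁻⁸ × 0.04471 × (559.5)⁴ = 248 W.

P ≈ 248 W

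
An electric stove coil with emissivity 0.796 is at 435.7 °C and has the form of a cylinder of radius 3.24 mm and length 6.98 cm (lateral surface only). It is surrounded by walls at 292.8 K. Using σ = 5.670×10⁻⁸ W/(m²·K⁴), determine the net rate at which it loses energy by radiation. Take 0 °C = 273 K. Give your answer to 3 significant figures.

T = 435.7 °C + 273 = 708.7 K.
Lateral area A = 2πrL = 2π×3.24×10⁻³×0.0698 = 1.42095×10⁻³ m².
Net radiated power P_net = εσA(T⁴ − T₀⁴) = 0.796×5.670×10⁻⁸×1.42095×10⁻³×(708.7⁴ − 292.8⁴).
T⁴ − T₀⁴ = 2.52261×10¹¹ − 7.34995×10⁹ = 2.44911×10¹¹ K⁴, so P_net = 15.7 W.

Net loss ≈ 15.7 W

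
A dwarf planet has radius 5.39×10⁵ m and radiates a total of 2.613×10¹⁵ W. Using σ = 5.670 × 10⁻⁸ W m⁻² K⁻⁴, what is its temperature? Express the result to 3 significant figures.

T ≈ 335 K

Surface area A = 4πR² = 4π(5.39×10⁵ m)² = 3.65079×10¹² m².
P = σAT⁴ ⇒ T = (P/(σA))^(1/4) = (2.613×10¹⁵/(5.670×10⁻⁸×3.65079×10¹²))^(1/4) = 335 K.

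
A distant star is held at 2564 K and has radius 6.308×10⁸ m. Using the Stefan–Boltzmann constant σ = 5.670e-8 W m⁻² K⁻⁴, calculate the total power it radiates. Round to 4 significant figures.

Surface area A = 4πR² = 4π(6.308×10⁸ m)² = 5.00027×10¹⁸ m².
P = σAT⁴ = 5.670×10⁻⁸ × 5.00027×10¹⁸ × (2564)⁴ = 1.225×10²⁵ W.

P ≈ 1.225×10²⁵ W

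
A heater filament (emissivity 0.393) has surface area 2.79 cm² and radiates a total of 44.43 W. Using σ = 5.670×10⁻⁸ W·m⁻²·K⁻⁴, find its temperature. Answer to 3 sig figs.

T ≈ 1.64×10³ K

Area A = 2.79 cm² = 2.79×10⁻⁴ m².
P = εσAT⁴ ⇒ T = (P/(εσA))^(1/4) = (44.43/(0.393×5.670×10⁻⁸×2.79×10⁻⁴))^(1/4) = 1.64×10³ K.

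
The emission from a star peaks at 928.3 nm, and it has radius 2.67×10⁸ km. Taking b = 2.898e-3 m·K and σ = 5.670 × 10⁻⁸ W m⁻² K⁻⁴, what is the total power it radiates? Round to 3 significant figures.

P ≈ 4.82×10³⁰ W

Wien's law: T = b/λ_max = 2.898×10⁻³/9.283×10⁻⁷ = 3121.84 K.
Surface area A = 4πR² = 4π(2.67×10¹¹ m)² = 8.95844×10²³ m².
Then P = σAT⁴ = 5.670×10⁻⁸×8.95844×10²³×(3121.84)⁴ = 4.82×10³⁰ W.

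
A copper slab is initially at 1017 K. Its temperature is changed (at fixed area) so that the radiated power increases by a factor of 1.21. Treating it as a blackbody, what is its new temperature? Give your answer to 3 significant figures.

P ∝ T⁴, so T₂/T₁ = (P₂/P₁)^(1/4) = (1.21)^(1/4) = 1.04881.
T₂ = 1017 × 1.04881 = 1.07×10³ K.

T₂ ≈ 1.07×10³ K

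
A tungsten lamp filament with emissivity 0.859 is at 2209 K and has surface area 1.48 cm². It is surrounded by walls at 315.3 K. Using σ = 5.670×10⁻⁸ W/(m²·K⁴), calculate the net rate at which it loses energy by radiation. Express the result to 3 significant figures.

Net loss ≈ 172 W

Area A = 1.48 cm² = 1.48×10⁻⁴ m².
Net radiated power P_net = εσA(T⁴ − T₀⁴) = 0.859×5.670×10⁻⁸×1.48×10⁻⁴×(2209⁴ − 315.3⁴).
T⁴ − T₀⁴ = 2.38113×10¹³ − 9.88316×10⁹ = 2.38014×10¹³ K⁴, so P_net = 172 W.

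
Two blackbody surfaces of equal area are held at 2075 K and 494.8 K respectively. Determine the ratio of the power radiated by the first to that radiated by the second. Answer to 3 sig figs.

With equal areas, P₁/P₂ = (T₁/T₂)⁴ = (2075/494.8)⁴ = 309.

P₁/P₂ ≈ 309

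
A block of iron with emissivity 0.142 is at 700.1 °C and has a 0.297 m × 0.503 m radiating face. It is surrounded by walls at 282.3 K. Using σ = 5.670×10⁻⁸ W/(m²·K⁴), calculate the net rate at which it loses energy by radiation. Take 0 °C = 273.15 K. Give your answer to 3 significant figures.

Net loss ≈ 1.07×10³ W

T = 700.1 °C + 273.15 = 973.25 K.
Area A = 0.297 × 0.503 = 0.149391 m².
Net radiated power P_net = εσA(T⁴ − T₀⁴) = 0.142×5.670×10⁻⁸×0.149391×(973.25⁴ − 282.3⁴).
T⁴ − T₀⁴ = 8.97217×10¹¹ − 6.35102×10⁹ = 8.90866×10¹¹ K⁴, so P_net = 1.07×10³ W.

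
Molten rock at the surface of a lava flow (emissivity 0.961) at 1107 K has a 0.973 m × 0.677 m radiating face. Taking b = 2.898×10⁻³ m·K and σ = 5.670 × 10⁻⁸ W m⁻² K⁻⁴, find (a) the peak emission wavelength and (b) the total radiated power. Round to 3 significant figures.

λ_max ≈ 2.62×10³ nm; P ≈ 5.39×10⁴ W

(a) λ_max = b/T = 2.898×10⁻³/1107 = 2.618×10⁻⁶ m = 2.62×10³ nm.
Area A = 0.973 × 0.677 = 0.658721 m².
(b) P = εσAT⁴ = 0.961×5.670×10⁻⁸×0.658721×(1107)⁴ = 5.39×10⁴ W.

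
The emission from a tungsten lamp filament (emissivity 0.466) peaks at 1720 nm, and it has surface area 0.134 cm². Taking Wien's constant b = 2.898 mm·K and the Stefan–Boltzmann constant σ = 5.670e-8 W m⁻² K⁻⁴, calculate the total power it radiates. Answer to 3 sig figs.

P ≈ 2.85 W

Wien's law: T = b/λ_max = 2.898×10⁻³/1.720×10⁻⁶ = 1684.88 K.
Area A = 0.134 cm² = 1.34×10⁻⁵ m².
Then P = εσAT⁴ = 0.466×5.670×10⁻⁸×1.34×10⁻⁵×(1684.88)⁴ = 2.85 W.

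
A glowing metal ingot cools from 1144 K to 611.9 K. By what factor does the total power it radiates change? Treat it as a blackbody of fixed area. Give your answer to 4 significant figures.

P ∝ T⁴, so P₂/P₁ = (T₂/T₁)⁴ = (611.9/1144)⁴ = (0.534878)⁴ = 0.08185.

P₂/P₁ ≈ 0.08185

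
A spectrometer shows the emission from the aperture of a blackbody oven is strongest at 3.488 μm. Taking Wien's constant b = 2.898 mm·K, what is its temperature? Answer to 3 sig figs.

T ≈ 831 K

Wien's law gives T = b/λ_max = (2.898×10⁻³ m·K)/(3.488×10⁻⁶ m) = 831 K.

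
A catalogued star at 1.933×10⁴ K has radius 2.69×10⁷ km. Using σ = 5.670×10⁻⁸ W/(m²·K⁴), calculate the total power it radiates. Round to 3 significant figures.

P ≈ 7.20×10³¹ W

Surface area A = 4πR² = 4π(2.69×10¹⁰ m)² = 9.09315×10²¹ m².
P = σAT⁴ = 5.670×10⁻⁸ × 9.09315×10²¹ × (1.933×10⁴)⁴ = 7.20×10³¹ W.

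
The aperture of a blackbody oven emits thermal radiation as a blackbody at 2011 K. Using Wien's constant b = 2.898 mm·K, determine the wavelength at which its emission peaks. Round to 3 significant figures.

Wien's displacement law: λ_max = b/T = (2.898×10⁻³ m·K)/(2011 K) = 1.441×10⁻⁶ m.
That is 1.44×10³ nm, in the infrared range.

λ_max ≈ 1.44×10³ nm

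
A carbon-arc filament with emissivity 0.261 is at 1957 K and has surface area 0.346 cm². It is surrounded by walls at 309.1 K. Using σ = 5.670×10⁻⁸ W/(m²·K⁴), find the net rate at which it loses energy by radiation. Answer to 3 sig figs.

Area A = 0.346 cm² = 3.46×10⁻⁵ m².
Net radiated power P_net = εσA(T⁴ − T₀⁴) = 0.261×5.670×10⁻⁸×3.46×10⁻⁵×(1957⁴ − 309.1⁴).
T⁴ − T₀⁴ = 1.46677×10¹³ − 9.12843×10⁹ = 1.46586×10¹³ K⁴, so P_net = 7.51 W.

Net loss ≈ 7.51 W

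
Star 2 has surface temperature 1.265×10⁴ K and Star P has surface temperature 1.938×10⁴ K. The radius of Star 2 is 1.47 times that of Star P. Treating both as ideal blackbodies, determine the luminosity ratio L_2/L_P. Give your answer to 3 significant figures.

L ∝ R²T⁴, so L_2/L_P = (R_2/R_P)²(T_2/T_P)⁴ = (1.47)² × (1.265×10⁴/1.938×10⁴)⁴ = 2.1609 × 0.181529 = 0.392.

L_2/L_P ≈ 0.392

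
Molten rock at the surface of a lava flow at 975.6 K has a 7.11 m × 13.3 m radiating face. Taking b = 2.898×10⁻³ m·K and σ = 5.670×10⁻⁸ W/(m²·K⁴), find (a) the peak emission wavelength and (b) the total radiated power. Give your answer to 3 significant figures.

λ_max ≈ 2.97 μm; P ≈ 4.86×10⁶ W

(a) λ_max = b/T = 2.898×10⁻³/975.6 = 2.970×10⁻⁶ m = 2.97 μm.
Area A = 7.11 × 13.3 = 94.563 m².
(b) P = σAT⁴ = 5.670×10⁻⁸×94.563×(975.6)⁴ = 4.86×10⁶ W.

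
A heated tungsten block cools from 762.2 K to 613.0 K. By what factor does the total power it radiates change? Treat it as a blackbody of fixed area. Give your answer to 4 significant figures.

P₂/P₁ ≈ 0.4184

P ∝ T⁴, so P₂/P₁ = (T₂/T₁)⁴ = (613.0/762.2)⁴ = (0.804251)⁴ = 0.4184.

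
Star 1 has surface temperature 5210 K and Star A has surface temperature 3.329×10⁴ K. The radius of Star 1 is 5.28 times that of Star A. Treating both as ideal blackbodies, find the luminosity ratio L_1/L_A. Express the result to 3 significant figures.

L_1/L_A ≈ 0.0167

L ∝ R²T⁴, so L_1/L_A = (R_1/R_A)²(T_1/T_A)⁴ = (5.28)² × (5210/3.329×10⁴)⁴ = 27.8784 × 5.99923×10⁻⁴ = 0.0167.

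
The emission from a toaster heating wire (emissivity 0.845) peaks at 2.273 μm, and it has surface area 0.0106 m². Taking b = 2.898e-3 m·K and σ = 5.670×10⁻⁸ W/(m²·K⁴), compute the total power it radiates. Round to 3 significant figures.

P ≈ 1.34×10³ W

Wien's law: T = b/λ_max = 2.898×10⁻³/2.273×10⁻⁶ = 1274.97 K.
Area A = 0.0106 m².
Then P = εσAT⁴ = 0.845×5.670×10⁻⁸×0.0106×(1274.97)⁴ = 1.34×10³ W.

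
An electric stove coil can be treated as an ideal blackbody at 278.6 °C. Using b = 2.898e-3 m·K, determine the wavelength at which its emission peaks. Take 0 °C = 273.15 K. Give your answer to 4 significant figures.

λ_max ≈ 5.252 μm

T = 278.6 °C + 273.15 = 551.75 K.
Wien's displacement law: λ_max = b/T = (2.898×10⁻³ m·K)/(551.75 K) = 5.2524×10⁻⁶ m.
That is 5.252 μm, in the infrared range.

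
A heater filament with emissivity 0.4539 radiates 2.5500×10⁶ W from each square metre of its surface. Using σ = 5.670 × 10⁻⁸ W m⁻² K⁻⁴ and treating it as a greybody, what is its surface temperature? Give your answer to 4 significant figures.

T ≈ 3155 K

I = εσT⁴, so T = (I/εσ)^(1/4) = (2.5500×10⁶/(0.4539×5.670×10⁻⁸))^(1/4) = 3155 K.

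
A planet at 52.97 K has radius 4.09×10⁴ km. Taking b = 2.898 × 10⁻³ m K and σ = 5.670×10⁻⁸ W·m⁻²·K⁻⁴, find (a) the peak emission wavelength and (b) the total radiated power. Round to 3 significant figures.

(a) λ_max = b/T = 2.898×10⁻³/52.97 = 5.471×10⁻⁵ m = 54.7 μm.
Surface area A = 4πR² = 4π(4.09×10⁷ m)² = 2.10212×10¹⁶ m².
(b) P = σAT⁴ = 5.670×10⁻⁸×2.10212×10¹⁶×(52.97)⁴ = 9.38×10¹⁵ W.

λ_max ≈ 54.7 μm; P ≈ 9.38×10¹⁵ W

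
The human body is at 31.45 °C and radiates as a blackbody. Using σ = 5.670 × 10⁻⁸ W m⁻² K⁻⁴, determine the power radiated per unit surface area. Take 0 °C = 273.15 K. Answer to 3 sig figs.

T = 31.45 °C + 273.15 = 304.60 K.
Stefan–Boltzmann: I = σT⁴ = 5.670×10⁻⁸ × (304.60)⁴ = 488 W/m².

I ≈ 488 W/m²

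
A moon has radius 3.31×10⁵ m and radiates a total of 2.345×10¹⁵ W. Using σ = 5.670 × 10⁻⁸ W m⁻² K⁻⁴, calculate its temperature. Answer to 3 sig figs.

Surface area A = 4πR² = 4π(3.31×10⁵ m)² = 1.37678×10¹² m².
P = σAT⁴ ⇒ T = (P/(σA))^(1/4) = (2.345×10¹⁵/(5.670×10⁻⁸×1.37678×10¹²))^(1/4) = 416 K.

T ≈ 416 K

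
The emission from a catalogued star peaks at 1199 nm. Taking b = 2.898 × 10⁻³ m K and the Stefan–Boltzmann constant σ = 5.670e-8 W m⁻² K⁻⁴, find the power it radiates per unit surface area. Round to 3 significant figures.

Wien's law: T = b/λ_max = 2.898×10⁻³/1.199×10⁻⁶ = 2417.01 K.
Then I = σT⁴ = 5.670×10⁻⁸×(2417.01)⁴ = 1.94×10⁶ W/m².

I ≈ 1.94×10⁶ W/m²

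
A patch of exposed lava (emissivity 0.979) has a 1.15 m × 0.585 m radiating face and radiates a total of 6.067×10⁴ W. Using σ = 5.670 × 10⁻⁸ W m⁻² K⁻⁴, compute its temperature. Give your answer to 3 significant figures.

Area A = 1.15 × 0.585 = 0.67275 m².
P = εσAT⁴ ⇒ T = (P/(εσA))^(1/4) = (6.067×10⁴/(0.979×5.670×10⁻⁸×0.67275))^(1/4) = 1.13×10³ K.

T ≈ 1.13×10³ K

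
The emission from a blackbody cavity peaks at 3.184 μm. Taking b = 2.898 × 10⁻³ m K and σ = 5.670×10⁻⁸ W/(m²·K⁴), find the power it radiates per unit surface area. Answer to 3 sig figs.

I ≈ 3.89×10⁴ W/m²

Wien's law: T = b/λ_max = 2.898×10⁻³/3.184×10⁻⁶ = 910.176 K.
Then I = σT⁴ = 5.670×10⁻⁸×(910.176)⁴ = 3.89×10⁴ W/m².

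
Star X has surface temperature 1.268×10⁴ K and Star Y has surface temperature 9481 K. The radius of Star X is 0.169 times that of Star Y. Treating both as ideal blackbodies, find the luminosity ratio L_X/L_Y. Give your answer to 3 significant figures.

L ∝ R²T⁴, so L_X/L_Y = (R_X/R_Y)²(T_X/T_Y)⁴ = (0.169)² × (1.268×10⁴/9481)⁴ = 0.028561 × 3.19934 = 0.0914.

L_X/L_Y ≈ 0.0914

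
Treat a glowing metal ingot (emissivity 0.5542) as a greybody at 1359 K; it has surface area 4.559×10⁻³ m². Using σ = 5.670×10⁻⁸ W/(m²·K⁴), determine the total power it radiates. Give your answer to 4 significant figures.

Area A = 4.559×10⁻³ m².
P = εσAT⁴ = 0.5542 × 5.670×10⁻⁸ × 4.559×10⁻³ × (1359)⁴ = 488.6 W.

P ≈ 488.6 W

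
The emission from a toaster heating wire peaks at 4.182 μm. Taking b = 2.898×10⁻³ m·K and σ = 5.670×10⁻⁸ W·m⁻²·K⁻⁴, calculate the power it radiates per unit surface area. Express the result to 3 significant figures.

Wien's law: T = b/λ_max = 2.898×10⁻³/4.182×10⁻⁶ = 692.970 K.
Then I = σT⁴ = 5.670×10⁻⁸×(692.970)⁴ = 1.31×10⁴ W/m².

I ≈ 1.31×10⁴ W/m²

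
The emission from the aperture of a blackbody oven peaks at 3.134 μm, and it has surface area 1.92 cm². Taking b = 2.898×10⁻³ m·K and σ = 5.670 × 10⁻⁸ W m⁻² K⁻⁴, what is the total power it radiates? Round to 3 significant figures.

P ≈ 7.96 W

Wien's law: T = b/λ_max = 2.898×10⁻³/3.134×10⁻⁶ = 924.697 K.
Area A = 1.92 cm² = 1.92×10⁻⁴ m².
Then P = σAT⁴ = 5.670×10⁻⁸×1.92×10⁻⁴×(924.697)⁴ = 7.96 W.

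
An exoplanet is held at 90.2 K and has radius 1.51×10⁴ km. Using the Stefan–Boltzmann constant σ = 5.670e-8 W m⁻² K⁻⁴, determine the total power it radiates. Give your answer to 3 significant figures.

Surface area A = 4πR² = 4π(1.51×10⁷ m)² = 2.86526×10¹⁵ m².
P = σAT⁴ = 5.670×10⁻⁸ × 2.86526×10¹⁵ × (90.2)⁴ = 1.08×10¹⁶ W.

P ≈ 1.08×10¹⁶ W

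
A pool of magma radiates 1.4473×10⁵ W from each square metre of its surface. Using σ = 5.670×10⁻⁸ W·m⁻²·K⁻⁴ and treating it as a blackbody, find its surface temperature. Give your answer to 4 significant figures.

I = σT⁴, so T = (I/σ)^(1/4) = (1.4473×10⁵/(5.670×10⁻⁸))^(1/4) = 1264 K.

T ≈ 1264 K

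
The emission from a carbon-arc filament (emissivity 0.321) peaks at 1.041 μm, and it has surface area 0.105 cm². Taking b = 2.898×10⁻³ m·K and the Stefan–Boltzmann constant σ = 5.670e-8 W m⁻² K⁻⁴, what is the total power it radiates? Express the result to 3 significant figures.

Wien's law: T = b/λ_max = 2.898×10⁻³/1.041×10⁻⁶ = 2783.86 K.
Area A = 0.105 cm² = 1.05×10⁻⁵ m².
Then P = εσAT⁴ = 0.321×5.670×10⁻⁸×1.05×10⁻⁵×(2783.86)⁴ = 11.5 W.

P ≈ 11.5 W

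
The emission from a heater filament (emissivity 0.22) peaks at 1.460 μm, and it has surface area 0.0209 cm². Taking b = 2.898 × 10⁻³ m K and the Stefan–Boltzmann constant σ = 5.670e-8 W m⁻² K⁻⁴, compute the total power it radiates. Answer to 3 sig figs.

P ≈ 0.405 W

Wien's law: T = b/λ_max = 2.898×10⁻³/1.460×10⁻⁶ = 1984.93 K.
Area A = 0.0209 cm² = 2.09×10⁻⁶ m².
Then P = εσAT⁴ = 0.22×5.670×10⁻⁸×2.09×10⁻⁶×(1984.93)⁴ = 0.405 W.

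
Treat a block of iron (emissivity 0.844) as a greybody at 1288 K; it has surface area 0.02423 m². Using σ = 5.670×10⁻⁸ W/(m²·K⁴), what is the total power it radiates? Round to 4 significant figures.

Area A = 0.02423 m².
P = εσAT⁴ = 0.844 × 5.670×10⁻⁸ × 0.02423 × (1288)⁴ = 3191 W.

P ≈ 3191 W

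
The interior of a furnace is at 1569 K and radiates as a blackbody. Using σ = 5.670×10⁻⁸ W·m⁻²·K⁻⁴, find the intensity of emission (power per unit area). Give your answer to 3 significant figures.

I ≈ 3.44×10⁵ W/m²

Stefan–Boltzmann: I = σT⁴ = 5.670×10⁻⁸ × (1569)⁴ = 3.44×10⁵ W/m².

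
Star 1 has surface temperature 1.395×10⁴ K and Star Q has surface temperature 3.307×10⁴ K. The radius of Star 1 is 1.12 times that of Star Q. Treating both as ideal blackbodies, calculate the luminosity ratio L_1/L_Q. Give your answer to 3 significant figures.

L ∝ R²T⁴, so L_1/L_Q = (R_1/R_Q)²(T_1/T_Q)⁴ = (1.12)² × (1.395×10⁴/3.307×10⁴)⁴ = 1.2544 × 0.0316636 = 0.0397.

L_1/L_Q ≈ 0.0397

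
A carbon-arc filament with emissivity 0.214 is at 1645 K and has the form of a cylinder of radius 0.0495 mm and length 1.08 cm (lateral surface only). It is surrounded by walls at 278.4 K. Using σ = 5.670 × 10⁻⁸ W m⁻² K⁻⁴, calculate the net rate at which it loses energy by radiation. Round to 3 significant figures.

Net loss ≈ 0.298 W

Lateral area A = 2πrL = 2π×4.95×10⁻⁵×0.0108 = 3.35899×10⁻⁶ m².
Net radiated power P_net = εσA(T⁴ − T₀⁴) = 0.214×5.670×10⁻⁸×3.35899×10⁻⁶×(1645⁴ − 278.4⁴).
T⁴ − T₀⁴ = 7.32257×10¹² − 6.00727×10⁹ = 7.31656×10¹² K⁴, so P_net = 0.298 W.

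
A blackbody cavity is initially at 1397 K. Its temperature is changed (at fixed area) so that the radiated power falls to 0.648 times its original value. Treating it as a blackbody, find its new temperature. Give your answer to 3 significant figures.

P ∝ T⁴, so T₂/T₁ = (P₂/P₁)^(1/4) = (0.648)^(1/4) = 0.897209.
T₂ = 1397 × 0.897209 = 1.25×10³ K.

T₂ ≈ 1.25×10³ K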